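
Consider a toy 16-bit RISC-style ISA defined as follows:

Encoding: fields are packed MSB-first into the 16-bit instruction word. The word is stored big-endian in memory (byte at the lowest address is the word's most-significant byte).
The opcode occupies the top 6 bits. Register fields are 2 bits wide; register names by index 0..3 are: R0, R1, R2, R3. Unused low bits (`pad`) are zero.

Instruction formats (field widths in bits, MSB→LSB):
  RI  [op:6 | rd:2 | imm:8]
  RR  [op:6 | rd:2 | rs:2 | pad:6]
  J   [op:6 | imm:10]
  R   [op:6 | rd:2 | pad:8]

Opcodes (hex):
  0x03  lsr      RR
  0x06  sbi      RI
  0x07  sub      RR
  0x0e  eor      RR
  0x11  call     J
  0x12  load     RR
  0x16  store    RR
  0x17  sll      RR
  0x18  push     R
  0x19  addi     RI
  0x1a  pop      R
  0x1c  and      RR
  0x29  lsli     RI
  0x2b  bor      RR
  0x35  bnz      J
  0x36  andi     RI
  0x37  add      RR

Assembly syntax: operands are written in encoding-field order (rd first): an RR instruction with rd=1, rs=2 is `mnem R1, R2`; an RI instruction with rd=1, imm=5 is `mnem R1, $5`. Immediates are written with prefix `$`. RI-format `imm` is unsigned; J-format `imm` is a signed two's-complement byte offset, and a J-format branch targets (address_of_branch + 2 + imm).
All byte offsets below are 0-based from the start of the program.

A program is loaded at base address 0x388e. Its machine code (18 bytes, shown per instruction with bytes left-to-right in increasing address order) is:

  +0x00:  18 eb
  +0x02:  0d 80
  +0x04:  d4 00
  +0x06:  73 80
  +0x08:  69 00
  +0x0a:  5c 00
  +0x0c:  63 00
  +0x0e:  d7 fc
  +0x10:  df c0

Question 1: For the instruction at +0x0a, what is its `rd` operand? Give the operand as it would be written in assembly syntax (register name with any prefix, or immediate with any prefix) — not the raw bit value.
R0

@+0a  big-endian(5c 00) = 0x5c00
  top 6b → 0x17 → sll [RR]
  rd: (w>>8)&0x3=0x0 → R0
  rs: (w>>6)&0x3=0x0 → R0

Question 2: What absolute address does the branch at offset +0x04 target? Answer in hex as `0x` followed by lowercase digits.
+0x04: d4 00 ⇒ word 0xd400 (big)
  op=0xd400>>10=0x35 ⇒ bnz (J)
  imm@[9:0]=0x0 ⇒ $0
  target = base 0x388e + off 0x04 + 2 + imm 0 = 0x3894

0x3894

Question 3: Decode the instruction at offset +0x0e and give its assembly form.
+0x0e: d7 fc ⇒ word 0xd7fc (big)
  top 6b → 0x35 → bnz [J]
  imm@[9:0]=0x3fc (s10→-4) ⇒ $-4

bnz $-4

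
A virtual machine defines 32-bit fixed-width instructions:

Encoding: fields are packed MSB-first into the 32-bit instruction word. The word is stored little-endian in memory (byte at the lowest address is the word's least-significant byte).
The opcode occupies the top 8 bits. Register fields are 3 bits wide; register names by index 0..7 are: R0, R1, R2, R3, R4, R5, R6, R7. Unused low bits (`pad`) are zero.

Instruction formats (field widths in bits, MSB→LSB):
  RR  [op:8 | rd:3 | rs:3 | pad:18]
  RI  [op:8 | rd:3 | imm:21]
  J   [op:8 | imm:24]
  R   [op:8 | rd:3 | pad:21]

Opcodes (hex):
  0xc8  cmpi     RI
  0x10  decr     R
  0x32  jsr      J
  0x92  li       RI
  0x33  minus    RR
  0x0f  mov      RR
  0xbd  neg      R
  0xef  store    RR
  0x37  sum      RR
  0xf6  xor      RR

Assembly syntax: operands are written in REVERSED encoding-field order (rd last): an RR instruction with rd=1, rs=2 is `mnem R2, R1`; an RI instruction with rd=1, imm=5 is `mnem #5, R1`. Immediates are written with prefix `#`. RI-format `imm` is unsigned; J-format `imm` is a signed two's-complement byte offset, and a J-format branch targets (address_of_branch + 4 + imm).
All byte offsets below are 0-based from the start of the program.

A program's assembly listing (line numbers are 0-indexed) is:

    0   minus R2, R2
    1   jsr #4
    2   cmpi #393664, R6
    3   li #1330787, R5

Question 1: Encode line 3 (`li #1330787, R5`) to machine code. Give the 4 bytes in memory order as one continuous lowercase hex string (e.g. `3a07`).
634eb492

line 3 (li): pack op=0x92:8|rd=5:3|imm=1330787:21 = 0x92b44e63; little→ 63 4e b4 92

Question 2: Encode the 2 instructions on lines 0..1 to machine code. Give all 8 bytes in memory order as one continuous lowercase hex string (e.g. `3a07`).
0000483304000032

line 0 (minus): pack op=0x33:8|rd=2:3|rs=2:3|pad=0:18 = 0x33480000; little→ 00 00 48 33
line 1 (jsr): pack op=0x32:8|imm=4:24 = 0x32000004; little→ 04 00 00 32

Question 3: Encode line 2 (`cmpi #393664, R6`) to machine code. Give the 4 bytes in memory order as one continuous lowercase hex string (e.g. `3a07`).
line 2 (cmpi): pack op=0xc8:8|rd=6:3|imm=393664:21 = 0xc8c601c0; little→ c0 01 c6 c8

c001c6c8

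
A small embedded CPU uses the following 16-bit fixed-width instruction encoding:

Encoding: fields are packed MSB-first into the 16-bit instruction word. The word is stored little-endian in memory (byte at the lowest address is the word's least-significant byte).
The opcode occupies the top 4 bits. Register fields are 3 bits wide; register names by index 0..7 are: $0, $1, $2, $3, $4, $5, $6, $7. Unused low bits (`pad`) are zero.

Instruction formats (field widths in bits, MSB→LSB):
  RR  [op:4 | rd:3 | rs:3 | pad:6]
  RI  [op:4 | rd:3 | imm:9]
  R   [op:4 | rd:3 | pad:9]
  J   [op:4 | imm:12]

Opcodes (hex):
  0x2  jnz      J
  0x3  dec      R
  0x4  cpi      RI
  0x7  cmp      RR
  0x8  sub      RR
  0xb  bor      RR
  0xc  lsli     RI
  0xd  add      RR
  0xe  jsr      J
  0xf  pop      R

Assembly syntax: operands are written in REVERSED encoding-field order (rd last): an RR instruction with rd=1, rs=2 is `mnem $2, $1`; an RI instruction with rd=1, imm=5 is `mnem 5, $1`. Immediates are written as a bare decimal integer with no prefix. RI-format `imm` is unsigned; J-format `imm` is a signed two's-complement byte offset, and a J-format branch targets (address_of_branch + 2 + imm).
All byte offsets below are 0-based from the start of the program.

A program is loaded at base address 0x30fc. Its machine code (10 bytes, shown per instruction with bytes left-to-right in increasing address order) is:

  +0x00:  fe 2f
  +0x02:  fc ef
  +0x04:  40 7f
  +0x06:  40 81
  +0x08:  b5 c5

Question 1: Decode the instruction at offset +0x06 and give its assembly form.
sub $5, $0

off 0x06: read 40 81 as little → 0x8140
  opcode bits[15:12]=0x8: sub/RR
  [11:9] rd=0 = $0
  [8:6] rs=5 = $5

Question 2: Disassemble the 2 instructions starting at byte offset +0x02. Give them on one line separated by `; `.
@+02  little-endian(fc ef) = 0xeffc
  op=0xeffc>>12=0xe ⇒ jsr (J)
  imm: (w>>0)&0xfff=0xffc (s12→-4) → -4
@+04  little-endian(40 7f) = 0x7f40
  op=0x7f40>>12=0x7 ⇒ cmp (RR)
  rd: (w>>9)&0x7=0x7 → $7
  rs: (w>>6)&0x7=0x5 → $5

jsr -4; cmp $5, $7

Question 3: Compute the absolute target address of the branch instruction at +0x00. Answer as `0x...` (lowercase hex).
+0x00: fe 2f ⇒ word 0x2ffe (little)
  op=0x2ffe>>12=0x2 ⇒ jnz (J)
  imm: (w>>0)&0xfff=0xffe (s12→-2) → -2
  target = base 0x30fc + off 0x00 + 2 + imm -2 = 0x30fc

0x30fc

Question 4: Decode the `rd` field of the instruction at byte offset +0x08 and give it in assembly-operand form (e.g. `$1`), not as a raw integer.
@+08  little-endian(b5 c5) = 0xc5b5
  opcode bits[15:12]=0xc: lsli/RI
  rd@[11:9]=0x2 ⇒ $2
  imm@[8:0]=0x1b5 ⇒ 437

$2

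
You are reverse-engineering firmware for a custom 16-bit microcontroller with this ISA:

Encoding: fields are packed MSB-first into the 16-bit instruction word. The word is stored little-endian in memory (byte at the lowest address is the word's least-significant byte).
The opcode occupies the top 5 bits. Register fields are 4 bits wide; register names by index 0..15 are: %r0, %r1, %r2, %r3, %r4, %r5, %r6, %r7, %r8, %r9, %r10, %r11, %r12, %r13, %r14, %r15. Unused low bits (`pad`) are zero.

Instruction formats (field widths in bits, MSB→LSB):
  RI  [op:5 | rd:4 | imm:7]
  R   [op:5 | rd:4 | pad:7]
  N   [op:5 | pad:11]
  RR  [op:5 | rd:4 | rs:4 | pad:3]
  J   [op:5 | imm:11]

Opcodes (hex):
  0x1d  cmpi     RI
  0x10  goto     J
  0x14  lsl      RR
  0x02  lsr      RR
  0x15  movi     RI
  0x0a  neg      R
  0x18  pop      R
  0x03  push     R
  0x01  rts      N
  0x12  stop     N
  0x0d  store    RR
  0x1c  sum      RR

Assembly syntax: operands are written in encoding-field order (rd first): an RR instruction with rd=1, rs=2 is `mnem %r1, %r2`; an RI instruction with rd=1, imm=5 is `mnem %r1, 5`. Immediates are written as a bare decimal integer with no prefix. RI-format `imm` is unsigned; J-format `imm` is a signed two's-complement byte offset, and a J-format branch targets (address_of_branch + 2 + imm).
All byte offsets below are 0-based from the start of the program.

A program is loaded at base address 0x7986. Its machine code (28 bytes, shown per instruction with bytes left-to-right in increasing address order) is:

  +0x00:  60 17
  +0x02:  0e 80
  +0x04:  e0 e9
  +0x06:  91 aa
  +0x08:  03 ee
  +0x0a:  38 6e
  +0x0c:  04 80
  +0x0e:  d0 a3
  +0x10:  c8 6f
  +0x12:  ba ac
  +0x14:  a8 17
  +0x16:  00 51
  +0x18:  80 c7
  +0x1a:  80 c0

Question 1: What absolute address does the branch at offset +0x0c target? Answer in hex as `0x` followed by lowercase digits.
off 0x0c: read 04 80 as little → 0x8004
  opcode bits[15:11]=0x10: goto/J
  imm@[10:0]=0x4 ⇒ 4
  target = base 0x7986 + off 0x0c + 2 + imm 4 = 0x7998

0x7998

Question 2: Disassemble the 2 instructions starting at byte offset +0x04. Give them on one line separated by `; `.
+0x04: e0 e9 ⇒ word 0xe9e0 (little)
  opcode bits[15:11]=0x1d: cmpi/RI
  rd@[10:7]=0x3 ⇒ %r3
  imm@[6:0]=0x60 ⇒ 96
+0x06: 91 aa ⇒ word 0xaa91 (little)
  opcode bits[15:11]=0x15: movi/RI
  rd@[10:7]=0x5 ⇒ %r5
  imm@[6:0]=0x11 ⇒ 17

cmpi %r3, 96; movi %r5, 17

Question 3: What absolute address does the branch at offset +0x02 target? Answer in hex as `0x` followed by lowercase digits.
0x7998

[02] 0e 80 → 0x800e
  op=0x800e>>11=0x10 ⇒ goto (J)
  imm@[10:0]=0xe ⇒ 14
  target = base 0x7986 + off 0x02 + 2 + imm 14 = 0x7998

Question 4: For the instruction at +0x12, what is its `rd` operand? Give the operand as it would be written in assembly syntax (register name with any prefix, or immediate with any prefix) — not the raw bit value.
[12] ba ac → 0xacba
  opcode bits[15:11]=0x15: movi/RI
  rd: (w>>7)&0xf=0x9 → %r9
  imm: (w>>0)&0x7f=0x3a → 58

%r9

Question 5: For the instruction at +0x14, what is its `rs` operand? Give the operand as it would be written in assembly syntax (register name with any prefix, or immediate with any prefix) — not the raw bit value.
%r5

+0x14: a8 17 ⇒ word 0x17a8 (little)
  top 5b → 0x2 → lsr [RR]
  rd: (w>>7)&0xf=0xf → %r15
  rs: (w>>3)&0xf=0x5 → %r5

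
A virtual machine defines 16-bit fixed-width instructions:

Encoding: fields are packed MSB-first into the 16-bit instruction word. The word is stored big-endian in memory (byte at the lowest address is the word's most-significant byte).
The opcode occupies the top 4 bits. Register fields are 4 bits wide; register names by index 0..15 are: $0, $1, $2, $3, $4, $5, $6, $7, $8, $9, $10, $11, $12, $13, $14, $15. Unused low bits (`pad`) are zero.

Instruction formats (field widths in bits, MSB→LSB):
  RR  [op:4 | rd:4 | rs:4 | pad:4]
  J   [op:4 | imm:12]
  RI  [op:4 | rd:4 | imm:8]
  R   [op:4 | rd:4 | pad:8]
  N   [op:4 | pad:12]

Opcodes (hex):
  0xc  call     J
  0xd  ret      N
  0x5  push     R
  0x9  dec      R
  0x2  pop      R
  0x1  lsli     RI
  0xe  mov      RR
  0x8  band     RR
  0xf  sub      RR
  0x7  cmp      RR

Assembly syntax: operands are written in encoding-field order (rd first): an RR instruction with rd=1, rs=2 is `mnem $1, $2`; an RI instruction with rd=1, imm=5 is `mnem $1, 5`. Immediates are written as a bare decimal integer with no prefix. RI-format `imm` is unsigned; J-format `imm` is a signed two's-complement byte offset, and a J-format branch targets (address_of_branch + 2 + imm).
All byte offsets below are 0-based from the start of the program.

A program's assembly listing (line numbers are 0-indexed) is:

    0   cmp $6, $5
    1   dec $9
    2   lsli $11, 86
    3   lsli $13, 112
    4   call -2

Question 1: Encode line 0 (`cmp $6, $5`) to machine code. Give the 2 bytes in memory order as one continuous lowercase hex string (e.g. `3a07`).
0. cmp fields op=0x7:4|rd=6:4|rs=5:4|pad=0:4 → word 7650h → 76 50

7650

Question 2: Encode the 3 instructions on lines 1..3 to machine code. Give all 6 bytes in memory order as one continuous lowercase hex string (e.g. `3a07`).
line 1 (dec): pack op=0x9:4|rd=9:4|pad=0:8 = 0x9900; big→ 99 00
line 2 (lsli): pack op=0x1:4|rd=11:4|imm=86:8 = 0x1b56; big→ 1b 56
line 3 (lsli): pack op=0x1:4|rd=13:4|imm=112:8 = 0x1d70; big→ 1d 70

99001b561d70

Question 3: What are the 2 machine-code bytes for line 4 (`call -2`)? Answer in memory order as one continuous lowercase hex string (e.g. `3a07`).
4. call fields op=0xc:4|imm=-2:12 → word cffeh → cf fe

cffe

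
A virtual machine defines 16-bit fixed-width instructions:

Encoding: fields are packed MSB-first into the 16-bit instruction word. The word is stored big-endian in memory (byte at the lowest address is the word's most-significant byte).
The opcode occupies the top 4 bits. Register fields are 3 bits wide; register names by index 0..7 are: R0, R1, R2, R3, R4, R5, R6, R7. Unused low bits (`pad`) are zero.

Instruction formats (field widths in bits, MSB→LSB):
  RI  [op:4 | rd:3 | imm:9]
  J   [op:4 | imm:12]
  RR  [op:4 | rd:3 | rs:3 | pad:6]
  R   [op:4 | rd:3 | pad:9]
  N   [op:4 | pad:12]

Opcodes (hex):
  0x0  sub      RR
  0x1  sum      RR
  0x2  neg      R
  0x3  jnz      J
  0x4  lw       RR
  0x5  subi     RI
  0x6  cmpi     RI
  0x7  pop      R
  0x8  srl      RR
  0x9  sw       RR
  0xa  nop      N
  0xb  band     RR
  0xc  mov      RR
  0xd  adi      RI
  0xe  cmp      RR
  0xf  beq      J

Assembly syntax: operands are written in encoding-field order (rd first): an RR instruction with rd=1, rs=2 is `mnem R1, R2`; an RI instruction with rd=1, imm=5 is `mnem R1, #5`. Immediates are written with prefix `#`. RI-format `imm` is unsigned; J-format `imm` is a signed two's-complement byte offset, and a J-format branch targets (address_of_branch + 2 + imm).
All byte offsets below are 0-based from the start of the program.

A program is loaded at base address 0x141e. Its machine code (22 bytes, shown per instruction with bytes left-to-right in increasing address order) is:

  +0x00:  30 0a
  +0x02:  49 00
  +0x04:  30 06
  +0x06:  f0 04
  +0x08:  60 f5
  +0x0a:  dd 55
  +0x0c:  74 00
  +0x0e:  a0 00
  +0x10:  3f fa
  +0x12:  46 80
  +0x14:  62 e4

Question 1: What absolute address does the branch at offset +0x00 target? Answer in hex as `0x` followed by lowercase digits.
off 0x00: read 30 0a as big → 0x300a
  opcode bits[15:12]=0x3: jnz/J
  imm@[11:0]=0xa ⇒ #10
  target = base 0x141e + off 0x00 + 2 + imm 10 = 0x142a

0x142a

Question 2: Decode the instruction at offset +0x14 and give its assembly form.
cmpi R1, #228

@+14  big-endian(62 e4) = 0x62e4
  opcode bits[15:12]=0x6: cmpi/RI
  rd@[11:9]=0x1 ⇒ R1
  imm@[8:0]=0xe4 ⇒ #228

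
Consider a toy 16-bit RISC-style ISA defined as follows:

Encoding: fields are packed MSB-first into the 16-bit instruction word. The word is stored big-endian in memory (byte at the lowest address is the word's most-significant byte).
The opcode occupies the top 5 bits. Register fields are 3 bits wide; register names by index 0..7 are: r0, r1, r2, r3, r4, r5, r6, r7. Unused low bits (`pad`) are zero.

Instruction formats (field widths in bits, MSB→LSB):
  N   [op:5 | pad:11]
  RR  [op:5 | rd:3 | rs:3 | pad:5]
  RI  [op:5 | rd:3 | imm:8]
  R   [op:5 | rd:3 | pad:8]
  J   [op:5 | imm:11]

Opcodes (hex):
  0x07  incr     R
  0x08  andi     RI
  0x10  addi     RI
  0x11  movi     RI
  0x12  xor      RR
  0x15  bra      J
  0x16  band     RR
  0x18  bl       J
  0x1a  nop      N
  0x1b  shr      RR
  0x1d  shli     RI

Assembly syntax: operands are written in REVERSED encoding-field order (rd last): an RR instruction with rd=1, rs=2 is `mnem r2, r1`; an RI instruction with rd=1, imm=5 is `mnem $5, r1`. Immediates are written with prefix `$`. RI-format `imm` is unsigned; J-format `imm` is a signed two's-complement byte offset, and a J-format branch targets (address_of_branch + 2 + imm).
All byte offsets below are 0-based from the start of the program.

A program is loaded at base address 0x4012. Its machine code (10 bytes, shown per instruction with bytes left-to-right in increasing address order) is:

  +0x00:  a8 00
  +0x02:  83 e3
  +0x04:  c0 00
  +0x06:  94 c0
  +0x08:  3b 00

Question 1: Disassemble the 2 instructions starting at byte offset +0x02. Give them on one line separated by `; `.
addi $227, r3; bl $0

off 0x02: read 83 e3 as big → 0x83e3
  top 5b → 0x10 → addi [RI]
  rd: (w>>8)&0x7=0x3 → r3
  imm: (w>>0)&0xff=0xe3 → $227
off 0x04: read c0 00 as big → 0xc000
  top 5b → 0x18 → bl [J]
  imm: (w>>0)&0x7ff=0x0 → $0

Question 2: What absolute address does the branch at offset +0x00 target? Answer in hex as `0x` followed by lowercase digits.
0x4014

[00] a8 00 → 0xa800
  op=0xa800>>11=0x15 ⇒ bra (J)
  imm: (w>>0)&0x7ff=0x0 → $0
  target = base 0x4012 + off 0x00 + 2 + imm 0 = 0x4014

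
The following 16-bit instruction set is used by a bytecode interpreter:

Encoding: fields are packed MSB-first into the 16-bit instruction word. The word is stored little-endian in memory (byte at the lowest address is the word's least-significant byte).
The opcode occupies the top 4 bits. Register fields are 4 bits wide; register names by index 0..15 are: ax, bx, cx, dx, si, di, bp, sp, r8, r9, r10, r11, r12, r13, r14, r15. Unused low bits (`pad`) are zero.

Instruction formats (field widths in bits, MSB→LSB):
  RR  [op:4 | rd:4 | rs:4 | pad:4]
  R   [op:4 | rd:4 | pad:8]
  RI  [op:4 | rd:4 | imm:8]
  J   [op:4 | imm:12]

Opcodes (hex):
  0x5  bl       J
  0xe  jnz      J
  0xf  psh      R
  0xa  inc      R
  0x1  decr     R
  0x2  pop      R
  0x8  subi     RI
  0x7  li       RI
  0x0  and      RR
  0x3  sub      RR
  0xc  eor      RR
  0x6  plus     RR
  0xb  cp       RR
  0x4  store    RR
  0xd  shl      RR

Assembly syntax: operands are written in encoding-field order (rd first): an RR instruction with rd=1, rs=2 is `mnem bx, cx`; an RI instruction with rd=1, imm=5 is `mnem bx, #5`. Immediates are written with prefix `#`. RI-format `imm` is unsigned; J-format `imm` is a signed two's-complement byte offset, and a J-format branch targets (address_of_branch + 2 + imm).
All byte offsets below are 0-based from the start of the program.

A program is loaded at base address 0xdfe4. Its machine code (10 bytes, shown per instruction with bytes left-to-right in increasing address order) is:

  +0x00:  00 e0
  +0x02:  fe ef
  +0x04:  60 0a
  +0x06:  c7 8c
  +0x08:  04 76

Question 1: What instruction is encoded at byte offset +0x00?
+0x00: 00 e0 ⇒ word 0xe000 (little)
  top 4b → 0xe → jnz [J]
  imm@[11:0]=0x0 ⇒ #0

jnz #0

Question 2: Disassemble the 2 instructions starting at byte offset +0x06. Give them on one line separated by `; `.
@+06  little-endian(c7 8c) = 0x8cc7
  top 4b → 0x8 → subi [RI]
  [11:8] rd=12 = r12
  [7:0] imm=199 = #199
@+08  little-endian(04 76) = 0x7604
  top 4b → 0x7 → li [RI]
  [11:8] rd=6 = bp
  [7:0] imm=4 = #4

subi r12, #199; li bp, #4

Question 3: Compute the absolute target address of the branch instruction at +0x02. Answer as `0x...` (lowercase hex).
[02] fe ef → 0xeffe
  op=0xeffe>>12=0xe ⇒ jnz (J)
  imm: (w>>0)&0xfff=0xffe (s12→-2) → #-2
  target = base 0xdfe4 + off 0x02 + 2 + imm -2 = 0xdfe6

0xdfe6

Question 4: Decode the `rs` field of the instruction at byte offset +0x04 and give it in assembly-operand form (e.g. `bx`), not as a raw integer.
bp

[04] 60 0a → 0x0a60
  op=0x0a60>>12=0x0 ⇒ and (RR)
  [11:8] rd=10 = r10
  [7:4] rs=6 = bp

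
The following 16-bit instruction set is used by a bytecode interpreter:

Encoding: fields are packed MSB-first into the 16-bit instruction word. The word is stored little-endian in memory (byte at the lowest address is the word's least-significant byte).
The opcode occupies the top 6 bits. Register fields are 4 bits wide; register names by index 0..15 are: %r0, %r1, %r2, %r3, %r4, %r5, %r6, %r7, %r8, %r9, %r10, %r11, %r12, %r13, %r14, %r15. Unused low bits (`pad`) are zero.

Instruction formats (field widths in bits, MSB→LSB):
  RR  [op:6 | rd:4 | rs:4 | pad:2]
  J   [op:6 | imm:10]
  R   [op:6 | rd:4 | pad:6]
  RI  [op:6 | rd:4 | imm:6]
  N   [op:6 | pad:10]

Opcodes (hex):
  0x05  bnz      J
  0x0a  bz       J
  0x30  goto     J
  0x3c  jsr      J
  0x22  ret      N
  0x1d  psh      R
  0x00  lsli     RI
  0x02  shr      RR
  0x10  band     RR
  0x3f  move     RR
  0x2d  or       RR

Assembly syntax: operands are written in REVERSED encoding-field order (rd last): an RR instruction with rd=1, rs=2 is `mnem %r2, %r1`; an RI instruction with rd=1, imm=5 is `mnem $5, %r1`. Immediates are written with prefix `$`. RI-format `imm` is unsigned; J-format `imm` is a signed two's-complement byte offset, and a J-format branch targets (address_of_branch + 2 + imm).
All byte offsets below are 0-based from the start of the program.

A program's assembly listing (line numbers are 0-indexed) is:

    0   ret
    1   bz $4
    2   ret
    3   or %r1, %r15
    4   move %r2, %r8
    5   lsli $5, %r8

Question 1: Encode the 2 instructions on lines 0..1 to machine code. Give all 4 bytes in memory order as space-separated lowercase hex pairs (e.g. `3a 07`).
00 88 04 28

L0: ret op=0x22:6|pad=0:10 ⇒ 0x8800 ⇒ little 00 88
L1: bz op=0xa:6|imm=4:10 ⇒ 0x2804 ⇒ little 04 28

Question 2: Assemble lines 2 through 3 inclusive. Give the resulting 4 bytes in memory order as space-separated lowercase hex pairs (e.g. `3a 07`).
2. ret fields op=0x22:6|pad=0:10 → word 8800h → 00 88
3. or fields op=0x2d:6|rd=15:4|rs=1:4|pad=0:2 → word b7c4h → c4 b7

00 88 c4 b7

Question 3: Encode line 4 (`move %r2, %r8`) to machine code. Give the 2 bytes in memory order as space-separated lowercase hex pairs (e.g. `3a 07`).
L4: move op=0x3f:6|rd=8:4|rs=2:4|pad=0:2 ⇒ 0xfe08 ⇒ little 08 fe

08 fe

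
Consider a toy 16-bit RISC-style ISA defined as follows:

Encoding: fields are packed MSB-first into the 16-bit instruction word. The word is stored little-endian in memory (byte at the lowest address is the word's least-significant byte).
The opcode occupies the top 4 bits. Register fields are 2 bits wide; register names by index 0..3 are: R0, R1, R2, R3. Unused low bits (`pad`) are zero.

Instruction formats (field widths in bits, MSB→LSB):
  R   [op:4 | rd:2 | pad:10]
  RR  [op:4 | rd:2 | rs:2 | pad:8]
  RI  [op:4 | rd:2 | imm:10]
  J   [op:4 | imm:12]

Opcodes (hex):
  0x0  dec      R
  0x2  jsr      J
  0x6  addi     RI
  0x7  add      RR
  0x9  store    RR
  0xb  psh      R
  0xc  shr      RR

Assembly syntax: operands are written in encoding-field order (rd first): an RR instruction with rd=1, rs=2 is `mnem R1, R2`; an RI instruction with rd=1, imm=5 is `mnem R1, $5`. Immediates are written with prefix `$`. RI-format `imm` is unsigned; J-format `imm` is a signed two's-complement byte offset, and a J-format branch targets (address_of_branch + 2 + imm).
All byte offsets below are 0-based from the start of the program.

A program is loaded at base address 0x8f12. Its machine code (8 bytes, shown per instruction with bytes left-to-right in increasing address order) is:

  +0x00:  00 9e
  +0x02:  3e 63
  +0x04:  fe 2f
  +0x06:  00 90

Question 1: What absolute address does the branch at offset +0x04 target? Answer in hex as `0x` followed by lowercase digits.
0x8f16

[04] fe 2f → 0x2ffe
  op=0x2ffe>>12=0x2 ⇒ jsr (J)
  [11:0] imm=4094 (s12→-2) = $-2
  target = base 0x8f12 + off 0x04 + 2 + imm -2 = 0x8f16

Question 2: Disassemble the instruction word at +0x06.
store R0, R0

[06] 00 90 → 0x9000
  top 4b → 0x9 → store [RR]
  [11:10] rd=0 = R0
  [9:8] rs=0 = R0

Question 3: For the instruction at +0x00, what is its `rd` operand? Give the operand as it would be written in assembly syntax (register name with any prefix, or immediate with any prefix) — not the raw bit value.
off 0x00: read 00 9e as little → 0x9e00
  opcode bits[15:12]=0x9: store/RR
  [11:10] rd=3 = R3
  [9:8] rs=2 = R2

R3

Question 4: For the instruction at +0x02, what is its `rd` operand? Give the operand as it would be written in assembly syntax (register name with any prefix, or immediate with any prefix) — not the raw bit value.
R0

off 0x02: read 3e 63 as little → 0x633e
  top 4b → 0x6 → addi [RI]
  rd@[11:10]=0x0 ⇒ R0
  imm@[9:0]=0x33e ⇒ $830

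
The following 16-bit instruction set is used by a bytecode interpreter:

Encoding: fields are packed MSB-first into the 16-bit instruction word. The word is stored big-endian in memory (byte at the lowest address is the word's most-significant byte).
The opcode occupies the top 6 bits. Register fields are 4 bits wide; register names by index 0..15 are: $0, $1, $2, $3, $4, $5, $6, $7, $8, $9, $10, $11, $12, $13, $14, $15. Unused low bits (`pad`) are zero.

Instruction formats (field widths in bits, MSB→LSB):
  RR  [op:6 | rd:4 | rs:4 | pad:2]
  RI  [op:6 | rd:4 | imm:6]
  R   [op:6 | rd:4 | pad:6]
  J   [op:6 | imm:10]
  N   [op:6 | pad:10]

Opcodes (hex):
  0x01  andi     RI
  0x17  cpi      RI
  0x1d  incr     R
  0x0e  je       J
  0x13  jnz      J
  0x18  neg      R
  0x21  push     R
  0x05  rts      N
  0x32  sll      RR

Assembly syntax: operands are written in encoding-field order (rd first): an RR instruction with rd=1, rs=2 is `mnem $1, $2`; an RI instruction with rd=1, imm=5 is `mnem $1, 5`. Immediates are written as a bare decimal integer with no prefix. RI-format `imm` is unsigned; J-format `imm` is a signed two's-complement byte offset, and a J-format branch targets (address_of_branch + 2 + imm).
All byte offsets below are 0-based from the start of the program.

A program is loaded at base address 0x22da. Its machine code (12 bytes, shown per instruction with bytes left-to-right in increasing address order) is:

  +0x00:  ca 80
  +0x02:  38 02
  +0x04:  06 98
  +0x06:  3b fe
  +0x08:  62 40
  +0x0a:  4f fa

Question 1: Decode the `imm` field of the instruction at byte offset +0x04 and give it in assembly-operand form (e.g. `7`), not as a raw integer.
24

@+04  big-endian(06 98) = 0x0698
  opcode bits[15:10]=0x1: andi/RI
  [9:6] rd=10 = $10
  [5:0] imm=24 = 24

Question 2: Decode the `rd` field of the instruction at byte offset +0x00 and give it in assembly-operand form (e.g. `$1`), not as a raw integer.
$10

off 0x00: read ca 80 as big → 0xca80
  op=0xca80>>10=0x32 ⇒ sll (RR)
  rd: (w>>6)&0xf=0xa → $10
  rs: (w>>2)&0xf=0x0 → $0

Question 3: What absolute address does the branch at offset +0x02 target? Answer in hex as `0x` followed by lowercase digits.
off 0x02: read 38 02 as big → 0x3802
  top 6b → 0xe → je [J]
  imm@[9:0]=0x2 ⇒ 2
  target = base 0x22da + off 0x02 + 2 + imm 2 = 0x22e0

0x22e0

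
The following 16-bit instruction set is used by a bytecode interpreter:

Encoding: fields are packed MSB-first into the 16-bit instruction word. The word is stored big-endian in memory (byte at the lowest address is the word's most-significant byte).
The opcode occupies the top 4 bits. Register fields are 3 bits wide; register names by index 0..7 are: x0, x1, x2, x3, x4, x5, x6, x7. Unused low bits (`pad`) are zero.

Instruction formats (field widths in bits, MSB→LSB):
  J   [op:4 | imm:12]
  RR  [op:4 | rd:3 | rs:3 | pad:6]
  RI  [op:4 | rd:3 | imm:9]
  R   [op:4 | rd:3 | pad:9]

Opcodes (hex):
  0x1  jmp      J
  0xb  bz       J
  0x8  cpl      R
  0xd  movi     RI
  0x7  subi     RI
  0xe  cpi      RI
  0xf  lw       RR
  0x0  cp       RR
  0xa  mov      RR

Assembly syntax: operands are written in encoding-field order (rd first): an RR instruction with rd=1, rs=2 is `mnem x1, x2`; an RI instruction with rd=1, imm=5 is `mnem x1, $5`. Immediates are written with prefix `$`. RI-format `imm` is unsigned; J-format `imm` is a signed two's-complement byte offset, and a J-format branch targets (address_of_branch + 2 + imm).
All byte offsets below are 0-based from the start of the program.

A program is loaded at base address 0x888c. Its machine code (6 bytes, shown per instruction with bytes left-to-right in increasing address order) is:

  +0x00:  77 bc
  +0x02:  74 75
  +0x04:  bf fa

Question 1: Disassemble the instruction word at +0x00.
@+00  big-endian(77 bc) = 0x77bc
  opcode bits[15:12]=0x7: subi/RI
  [11:9] rd=3 = x3
  [8:0] imm=444 = $444

subi x3, $444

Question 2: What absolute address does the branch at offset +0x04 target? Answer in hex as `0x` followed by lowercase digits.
+0x04: bf fa ⇒ word 0xbffa (big)
  opcode bits[15:12]=0xb: bz/J
  [11:0] imm=4090 (s12→-6) = $-6
  target = base 0x888c + off 0x04 + 2 + imm -6 = 0x888c

0x888c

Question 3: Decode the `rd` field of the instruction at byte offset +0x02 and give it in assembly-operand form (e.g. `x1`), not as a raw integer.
+0x02: 74 75 ⇒ word 0x7475 (big)
  op=0x7475>>12=0x7 ⇒ subi (RI)
  [11:9] rd=2 = x2
  [8:0] imm=117 = $117

x2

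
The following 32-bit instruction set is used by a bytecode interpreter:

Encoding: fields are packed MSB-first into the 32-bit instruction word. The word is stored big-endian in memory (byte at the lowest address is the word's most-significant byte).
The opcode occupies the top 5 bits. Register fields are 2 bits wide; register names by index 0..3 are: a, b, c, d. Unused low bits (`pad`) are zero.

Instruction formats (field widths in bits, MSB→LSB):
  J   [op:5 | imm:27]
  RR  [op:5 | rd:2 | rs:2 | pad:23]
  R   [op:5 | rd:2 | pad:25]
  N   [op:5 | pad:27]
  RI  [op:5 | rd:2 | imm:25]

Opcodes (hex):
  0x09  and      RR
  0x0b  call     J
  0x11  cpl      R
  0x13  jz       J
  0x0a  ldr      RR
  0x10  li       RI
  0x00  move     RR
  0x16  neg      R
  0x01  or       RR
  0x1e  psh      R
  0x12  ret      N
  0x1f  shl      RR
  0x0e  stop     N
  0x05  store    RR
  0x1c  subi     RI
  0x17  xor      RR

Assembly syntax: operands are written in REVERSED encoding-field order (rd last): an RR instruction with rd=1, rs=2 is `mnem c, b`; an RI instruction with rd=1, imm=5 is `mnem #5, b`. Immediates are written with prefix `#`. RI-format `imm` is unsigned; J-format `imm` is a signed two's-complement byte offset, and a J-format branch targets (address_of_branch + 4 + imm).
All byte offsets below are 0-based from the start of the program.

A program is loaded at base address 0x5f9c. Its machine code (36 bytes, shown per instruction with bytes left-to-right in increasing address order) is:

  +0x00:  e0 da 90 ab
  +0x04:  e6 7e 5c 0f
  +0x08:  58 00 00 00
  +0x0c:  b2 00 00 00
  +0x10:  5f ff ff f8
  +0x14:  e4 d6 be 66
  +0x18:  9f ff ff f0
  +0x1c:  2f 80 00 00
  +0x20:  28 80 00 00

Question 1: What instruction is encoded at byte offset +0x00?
+0x00: e0 da 90 ab ⇒ word 0xe0da90ab (big)
  opcode bits[31:27]=0x1c: subi/RI
  rd@[26:25]=0x0 ⇒ a
  imm@[24:0]=0xda90ab ⇒ #14323883

subi #14323883, a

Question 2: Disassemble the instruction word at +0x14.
subi #14073446, c

@+14  big-endian(e4 d6 be 66) = 0xe4d6be66
  top 5b → 0x1c → subi [RI]
  rd: (w>>25)&0x3=0x2 → c
  imm: (w>>0)&0x1ffffff=0xd6be66 → #14073446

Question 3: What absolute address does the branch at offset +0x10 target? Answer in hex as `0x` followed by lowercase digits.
off 0x10: read 5f ff ff f8 as big → 0x5ffffff8
  opcode bits[31:27]=0xb: call/J
  [26:0] imm=134217720 (s27→-8) = #-8
  target = base 0x5f9c + off 0x10 + 4 + imm -8 = 0x5fa8

0x5fa8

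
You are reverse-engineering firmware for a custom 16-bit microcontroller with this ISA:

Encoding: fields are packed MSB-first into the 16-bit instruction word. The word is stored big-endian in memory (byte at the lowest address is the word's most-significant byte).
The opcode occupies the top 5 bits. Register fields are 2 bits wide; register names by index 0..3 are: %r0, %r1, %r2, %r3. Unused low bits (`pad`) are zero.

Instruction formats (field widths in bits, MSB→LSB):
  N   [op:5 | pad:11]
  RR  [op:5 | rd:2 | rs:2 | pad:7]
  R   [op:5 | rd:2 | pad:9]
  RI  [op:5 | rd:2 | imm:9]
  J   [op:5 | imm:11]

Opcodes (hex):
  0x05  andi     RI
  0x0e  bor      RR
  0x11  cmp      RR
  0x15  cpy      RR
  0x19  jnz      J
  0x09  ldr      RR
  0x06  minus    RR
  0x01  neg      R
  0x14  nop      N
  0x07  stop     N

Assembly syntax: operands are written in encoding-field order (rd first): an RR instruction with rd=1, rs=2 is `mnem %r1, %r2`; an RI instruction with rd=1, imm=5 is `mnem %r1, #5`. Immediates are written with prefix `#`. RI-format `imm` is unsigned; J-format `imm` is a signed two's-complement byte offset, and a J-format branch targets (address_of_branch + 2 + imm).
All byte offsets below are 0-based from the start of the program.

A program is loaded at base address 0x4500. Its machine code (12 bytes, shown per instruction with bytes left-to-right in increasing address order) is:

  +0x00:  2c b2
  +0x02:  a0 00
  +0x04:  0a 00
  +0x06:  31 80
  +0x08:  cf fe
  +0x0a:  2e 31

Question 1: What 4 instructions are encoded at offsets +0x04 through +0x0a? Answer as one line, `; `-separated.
@+04  big-endian(0a 00) = 0x0a00
  top 5b → 0x1 → neg [R]
  [10:9] rd=1 = %r1
@+06  big-endian(31 80) = 0x3180
  top 5b → 0x6 → minus [RR]
  [10:9] rd=0 = %r0
  [8:7] rs=3 = %r3
@+08  big-endian(cf fe) = 0xcffe
  top 5b → 0x19 → jnz [J]
  [10:0] imm=2046 (s11→-2) = #-2
@+0a  big-endian(2e 31) = 0x2e31
  top 5b → 0x5 → andi [RI]
  [10:9] rd=3 = %r3
  [8:0] imm=49 = #49

neg %r1; minus %r0, %r3; jnz #-2; andi %r3, #49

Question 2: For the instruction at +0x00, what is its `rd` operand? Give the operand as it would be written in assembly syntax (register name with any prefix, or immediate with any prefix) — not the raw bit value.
off 0x00: read 2c b2 as big → 0x2cb2
  top 5b → 0x5 → andi [RI]
  rd: (w>>9)&0x3=0x2 → %r2
  imm: (w>>0)&0x1ff=0xb2 → #178

%r2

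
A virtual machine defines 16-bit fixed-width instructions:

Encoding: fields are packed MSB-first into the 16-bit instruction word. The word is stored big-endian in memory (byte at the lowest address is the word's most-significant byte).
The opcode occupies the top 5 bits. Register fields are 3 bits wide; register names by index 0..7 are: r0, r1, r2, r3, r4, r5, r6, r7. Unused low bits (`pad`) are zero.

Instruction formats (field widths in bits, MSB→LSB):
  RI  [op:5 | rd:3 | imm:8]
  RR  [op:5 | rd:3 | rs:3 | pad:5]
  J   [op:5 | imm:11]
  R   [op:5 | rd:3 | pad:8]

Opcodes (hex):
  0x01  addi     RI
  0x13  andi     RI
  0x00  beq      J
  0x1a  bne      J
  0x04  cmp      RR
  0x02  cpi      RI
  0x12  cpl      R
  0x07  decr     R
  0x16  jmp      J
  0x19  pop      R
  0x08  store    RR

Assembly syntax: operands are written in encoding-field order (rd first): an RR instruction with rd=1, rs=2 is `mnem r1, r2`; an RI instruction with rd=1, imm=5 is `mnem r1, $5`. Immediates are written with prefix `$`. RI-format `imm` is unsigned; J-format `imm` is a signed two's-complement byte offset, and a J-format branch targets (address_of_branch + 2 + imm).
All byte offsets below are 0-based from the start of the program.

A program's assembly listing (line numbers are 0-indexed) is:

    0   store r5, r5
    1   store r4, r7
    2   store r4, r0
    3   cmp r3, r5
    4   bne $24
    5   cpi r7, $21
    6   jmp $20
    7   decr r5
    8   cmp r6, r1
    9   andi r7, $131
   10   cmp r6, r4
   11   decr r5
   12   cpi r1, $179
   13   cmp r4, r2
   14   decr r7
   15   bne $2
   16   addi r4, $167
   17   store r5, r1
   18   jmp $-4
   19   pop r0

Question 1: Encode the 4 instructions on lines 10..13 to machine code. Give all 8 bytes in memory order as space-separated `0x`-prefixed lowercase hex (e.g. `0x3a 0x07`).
10. cmp fields op=0x4:5|rd=6:3|rs=4:3|pad=0:5 → word 2680h → 26 80
11. decr fields op=0x7:5|rd=5:3|pad=0:8 → word 3d00h → 3d 00
12. cpi fields op=0x2:5|rd=1:3|imm=179:8 → word 11b3h → 11 b3
13. cmp fields op=0x4:5|rd=4:3|rs=2:3|pad=0:5 → word 2440h → 24 40

0x26 0x80 0x3d 0x00 0x11 0xb3 0x24 0x40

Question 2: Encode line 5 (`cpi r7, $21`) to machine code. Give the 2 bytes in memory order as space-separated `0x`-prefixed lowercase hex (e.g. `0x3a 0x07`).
0x17 0x15

L5: cpi op=0x2:5|rd=7:3|imm=21:8 ⇒ 0x1715 ⇒ big 17 15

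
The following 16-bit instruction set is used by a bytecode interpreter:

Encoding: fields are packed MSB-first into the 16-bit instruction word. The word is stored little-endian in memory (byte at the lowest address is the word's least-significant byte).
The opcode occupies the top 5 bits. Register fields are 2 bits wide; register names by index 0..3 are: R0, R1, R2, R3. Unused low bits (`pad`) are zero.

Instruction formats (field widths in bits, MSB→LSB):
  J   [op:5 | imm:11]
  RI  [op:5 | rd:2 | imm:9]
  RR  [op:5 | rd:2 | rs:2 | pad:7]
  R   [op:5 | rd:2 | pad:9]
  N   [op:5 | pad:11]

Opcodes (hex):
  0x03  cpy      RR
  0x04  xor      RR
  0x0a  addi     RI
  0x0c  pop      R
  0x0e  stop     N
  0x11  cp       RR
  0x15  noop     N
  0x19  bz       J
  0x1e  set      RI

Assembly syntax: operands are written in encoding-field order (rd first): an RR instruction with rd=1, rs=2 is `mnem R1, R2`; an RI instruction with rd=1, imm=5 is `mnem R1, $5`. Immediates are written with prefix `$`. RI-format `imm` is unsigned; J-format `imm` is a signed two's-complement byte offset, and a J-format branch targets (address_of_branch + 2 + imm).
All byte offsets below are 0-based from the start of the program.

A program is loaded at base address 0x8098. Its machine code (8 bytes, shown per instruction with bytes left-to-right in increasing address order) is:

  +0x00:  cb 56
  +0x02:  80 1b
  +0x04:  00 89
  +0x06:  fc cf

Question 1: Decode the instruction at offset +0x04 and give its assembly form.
[04] 00 89 → 0x8900
  top 5b → 0x11 → cp [RR]
  rd@[10:9]=0x0 ⇒ R0
  rs@[8:7]=0x2 ⇒ R2

cp R0, R2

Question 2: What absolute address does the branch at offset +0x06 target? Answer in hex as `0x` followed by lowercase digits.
0x809c

[06] fc cf → 0xcffc
  top 5b → 0x19 → bz [J]
  imm@[10:0]=0x7fc (s11→-4) ⇒ $-4
  target = base 0x8098 + off 0x06 + 2 + imm -4 = 0x809c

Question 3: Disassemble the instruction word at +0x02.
@+02  little-endian(80 1b) = 0x1b80
  opcode bits[15:11]=0x3: cpy/RR
  [10:9] rd=1 = R1
  [8:7] rs=3 = R3

cpy R1, R3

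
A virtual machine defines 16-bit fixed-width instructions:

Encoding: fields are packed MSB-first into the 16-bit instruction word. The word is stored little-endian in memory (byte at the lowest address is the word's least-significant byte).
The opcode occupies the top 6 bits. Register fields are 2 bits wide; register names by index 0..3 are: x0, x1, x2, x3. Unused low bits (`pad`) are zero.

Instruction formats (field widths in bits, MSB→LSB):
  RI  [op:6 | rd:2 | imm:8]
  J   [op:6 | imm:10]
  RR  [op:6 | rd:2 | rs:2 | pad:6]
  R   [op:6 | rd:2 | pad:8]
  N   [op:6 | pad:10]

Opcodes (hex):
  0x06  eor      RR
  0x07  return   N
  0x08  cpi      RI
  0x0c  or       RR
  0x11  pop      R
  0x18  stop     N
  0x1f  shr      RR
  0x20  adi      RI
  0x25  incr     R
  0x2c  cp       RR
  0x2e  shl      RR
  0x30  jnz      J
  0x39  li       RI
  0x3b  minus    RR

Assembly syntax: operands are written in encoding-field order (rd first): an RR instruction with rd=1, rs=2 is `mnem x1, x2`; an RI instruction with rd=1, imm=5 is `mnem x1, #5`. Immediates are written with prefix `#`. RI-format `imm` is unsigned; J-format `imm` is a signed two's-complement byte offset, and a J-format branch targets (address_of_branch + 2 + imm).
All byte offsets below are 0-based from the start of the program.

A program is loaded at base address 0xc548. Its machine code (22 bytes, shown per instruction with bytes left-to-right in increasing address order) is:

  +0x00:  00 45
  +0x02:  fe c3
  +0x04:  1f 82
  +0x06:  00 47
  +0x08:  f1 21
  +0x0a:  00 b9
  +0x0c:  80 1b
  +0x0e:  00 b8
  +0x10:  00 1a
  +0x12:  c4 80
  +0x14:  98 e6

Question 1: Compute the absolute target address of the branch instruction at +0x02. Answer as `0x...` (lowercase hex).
0xc54a

+0x02: fe c3 ⇒ word 0xc3fe (little)
  opcode bits[15:10]=0x30: jnz/J
  imm@[9:0]=0x3fe (s10→-2) ⇒ #-2
  target = base 0xc548 + off 0x02 + 2 + imm -2 = 0xc54a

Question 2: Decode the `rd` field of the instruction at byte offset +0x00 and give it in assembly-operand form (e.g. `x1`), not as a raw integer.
+0x00: 00 45 ⇒ word 0x4500 (little)
  op=0x4500>>10=0x11 ⇒ pop (R)
  rd: (w>>8)&0x3=0x1 → x1

x1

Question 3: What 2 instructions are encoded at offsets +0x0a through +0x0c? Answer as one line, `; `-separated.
[0a] 00 b9 → 0xb900
  opcode bits[15:10]=0x2e: shl/RR
  [9:8] rd=1 = x1
  [7:6] rs=0 = x0
[0c] 80 1b → 0x1b80
  opcode bits[15:10]=0x6: eor/RR
  [9:8] rd=3 = x3
  [7:6] rs=2 = x2

shl x1, x0; eor x3, x2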